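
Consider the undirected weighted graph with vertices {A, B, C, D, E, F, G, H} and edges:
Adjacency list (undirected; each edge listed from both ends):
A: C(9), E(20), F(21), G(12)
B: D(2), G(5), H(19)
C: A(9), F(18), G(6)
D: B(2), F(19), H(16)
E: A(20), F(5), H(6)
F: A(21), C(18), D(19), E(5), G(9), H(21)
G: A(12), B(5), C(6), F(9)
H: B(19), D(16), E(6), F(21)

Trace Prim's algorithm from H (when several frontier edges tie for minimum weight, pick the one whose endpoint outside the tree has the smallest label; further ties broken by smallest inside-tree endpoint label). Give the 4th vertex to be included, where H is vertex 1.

Prim, starting at H.
Step 1: cheapest edge leaving the tree is E–H (6); add E.
Step 2: cheapest edge leaving the tree is E–F (5); add F.
Step 3: cheapest edge leaving the tree is F–G (9); add G.
Step 4: cheapest edge leaving the tree is B–G (5); add B.
Step 5: cheapest edge leaving the tree is B–D (2); add D.
Step 6: cheapest edge leaving the tree is C–G (6); add C.
Step 7: cheapest edge leaving the tree is A–C (9); add A.
Vertex order: H, E, F, G, B, D, C, A. The 4th vertex is G.

G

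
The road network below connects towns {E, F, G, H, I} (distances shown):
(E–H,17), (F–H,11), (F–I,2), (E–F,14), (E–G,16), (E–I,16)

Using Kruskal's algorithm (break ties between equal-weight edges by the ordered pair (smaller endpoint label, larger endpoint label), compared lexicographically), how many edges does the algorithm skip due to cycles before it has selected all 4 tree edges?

Sort edges by weight, then run Kruskal:
F–I (2): add — endpoints in different components.
F–H (11): add — endpoints in different components.
E–F (14): add — endpoints in different components.
E–G (16): add — endpoints in different components.
Edges rejected before the tree was complete: 0.

0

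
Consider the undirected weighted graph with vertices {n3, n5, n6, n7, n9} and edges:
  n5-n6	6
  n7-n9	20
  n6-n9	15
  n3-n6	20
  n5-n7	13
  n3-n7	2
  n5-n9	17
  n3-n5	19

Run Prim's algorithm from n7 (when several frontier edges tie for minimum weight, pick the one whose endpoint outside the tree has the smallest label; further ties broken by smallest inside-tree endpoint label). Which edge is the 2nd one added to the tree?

n5-n7

Prim's algorithm from n7:
Step 1: frontier [n3-n7 2, n5-n7 13, n7-n9 20] → take n3-n7 (2); add n3.
Step 2: frontier [n3-n5 19, n3-n6 20, n5-n7 13, n7-n9 20] → take n5-n7 (13); add n5.
Step 3: frontier [n3-n6 20, n5-n6 6, n5-n9 17, n7-n9 20] → take n5-n6 (6); add n6.
Step 4: frontier [n5-n9 17, n6-n9 15, n7-n9 20] → take n6-n9 (15); add n9.
The 2nd edge added is n5-n7.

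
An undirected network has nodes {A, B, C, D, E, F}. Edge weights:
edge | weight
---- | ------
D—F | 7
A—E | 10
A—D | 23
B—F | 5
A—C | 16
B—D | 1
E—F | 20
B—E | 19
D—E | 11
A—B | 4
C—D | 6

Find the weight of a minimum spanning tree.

Kruskal: consider edges lightest-first.
B—D (1): add. Components now {A} {B,D} {C} {E} {F}
A—B (4): add. Components now {A,B,D} {C} {E} {F}
B—F (5): add. Components now {A,B,D,F} {C} {E}
C—D (6): add. Components now {A,B,C,D,F} {E}
D—F (7): skip — D and F already connected.
A—E (10): add. Components now {A,B,C,D,E,F}
MST edges: B—D, A—B, B—F, C—D, A—E; total weight 1+4+5+6+10 = 26.

26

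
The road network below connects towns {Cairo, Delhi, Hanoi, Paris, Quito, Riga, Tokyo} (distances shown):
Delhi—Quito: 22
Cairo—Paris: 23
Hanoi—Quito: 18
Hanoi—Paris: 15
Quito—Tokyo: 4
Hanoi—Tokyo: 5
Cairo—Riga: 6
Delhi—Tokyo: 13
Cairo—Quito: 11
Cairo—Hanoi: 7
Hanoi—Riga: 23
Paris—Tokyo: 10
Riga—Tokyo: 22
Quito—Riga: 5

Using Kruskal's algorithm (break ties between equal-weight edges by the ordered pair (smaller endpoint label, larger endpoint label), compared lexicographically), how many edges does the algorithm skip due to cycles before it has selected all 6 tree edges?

Kruskal: consider edges lightest-first.
Quito—Tokyo (4): add. Components now {Quito,Tokyo} {Delhi} {Cairo} {Riga} {Hanoi} {Paris}
Hanoi—Tokyo (5): add. Components now {Hanoi,Quito,Tokyo} {Delhi} {Cairo} {Riga} {Paris}
Quito—Riga (5): add. Components now {Hanoi,Quito,Riga,Tokyo} {Delhi} {Cairo} {Paris}
Cairo—Riga (6): add. Components now {Cairo,Hanoi,Quito,Riga,Tokyo} {Delhi} {Paris}
Cairo—Hanoi (7): skip — Cairo and Hanoi already connected.
Paris—Tokyo (10): add. Components now {Cairo,Hanoi,Paris,Quito,Riga,Tokyo} {Delhi}
Cairo—Quito (11): skip — Quito and Cairo already connected.
Delhi—Tokyo (13): add. Components now {Cairo,Delhi,Hanoi,Paris,Quito,Riga,Tokyo}
Edges rejected before the tree was complete: 2.

2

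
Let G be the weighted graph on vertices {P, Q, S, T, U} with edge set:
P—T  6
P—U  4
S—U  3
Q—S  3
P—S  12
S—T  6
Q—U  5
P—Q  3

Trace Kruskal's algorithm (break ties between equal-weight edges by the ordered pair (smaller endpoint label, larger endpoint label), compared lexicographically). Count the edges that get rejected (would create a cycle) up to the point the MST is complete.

2

Kruskal: consider edges lightest-first.
P—Q (3): add. Components now {U} {P,Q} {T} {S}
Q—S (3): add. Components now {U} {P,Q,S} {T}
S—U (3): add. Components now {P,Q,S,U} {T}
P—U (4): skip — U and P already connected.
Q—U (5): skip — U and Q already connected.
P—T (6): add. Components now {P,Q,S,T,U}
Edges rejected before the tree was complete: 2.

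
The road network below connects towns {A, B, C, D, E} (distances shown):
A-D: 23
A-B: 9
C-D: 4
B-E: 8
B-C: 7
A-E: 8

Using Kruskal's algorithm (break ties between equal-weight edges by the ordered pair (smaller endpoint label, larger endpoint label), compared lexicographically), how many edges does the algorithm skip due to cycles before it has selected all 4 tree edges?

Kruskal's algorithm — process edges by increasing weight (ties by edge label):
C-D (4): add. Components now {A} {B} {C,D} {E}
B-C (7): add. Components now {A} {B,C,D} {E}
A-E (8): add. Components now {A,E} {B,C,D}
B-E (8): add. Components now {A,B,C,D,E}
Edges rejected before the tree was complete: 0.

0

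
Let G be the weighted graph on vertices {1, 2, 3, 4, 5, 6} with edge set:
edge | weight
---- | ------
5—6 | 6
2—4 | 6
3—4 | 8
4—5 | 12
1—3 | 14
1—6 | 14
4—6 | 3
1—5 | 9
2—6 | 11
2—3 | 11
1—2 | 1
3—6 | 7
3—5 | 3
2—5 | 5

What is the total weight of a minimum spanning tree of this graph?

Kruskal's algorithm — process edges by increasing weight (ties by edge label):
1—2 (1): add — endpoints in different components.
3—5 (3): add — endpoints in different components.
4—6 (3): add — endpoints in different components.
2—5 (5): add — endpoints in different components.
2—4 (6): add — endpoints in different components.
MST edges: 1—2, 3—5, 4—6, 2—5, 2—4; total weight 1+3+3+5+6 = 18.

18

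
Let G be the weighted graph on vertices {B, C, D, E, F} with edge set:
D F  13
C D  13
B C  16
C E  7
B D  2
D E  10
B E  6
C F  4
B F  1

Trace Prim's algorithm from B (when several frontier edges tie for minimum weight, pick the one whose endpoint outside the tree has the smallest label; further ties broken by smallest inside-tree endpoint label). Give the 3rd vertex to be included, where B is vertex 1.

Prim, starting at B.
Step 1: frontier [B F 1, B D 2, B E 6, B C 16] → take B F (1); add F.
Step 2: frontier [B D 2, B E 6, B C 16, C F 4, D F 13] → take B D (2); add D.
Step 3: frontier [B E 6, B C 16, D E 10, C D 13, C F 4] → take C F (4); add C.
Step 4: frontier [B E 6, C E 7, D E 10] → take B E (6); add E.
Vertex order: B, F, D, C, E. The 3rd vertex is D.

D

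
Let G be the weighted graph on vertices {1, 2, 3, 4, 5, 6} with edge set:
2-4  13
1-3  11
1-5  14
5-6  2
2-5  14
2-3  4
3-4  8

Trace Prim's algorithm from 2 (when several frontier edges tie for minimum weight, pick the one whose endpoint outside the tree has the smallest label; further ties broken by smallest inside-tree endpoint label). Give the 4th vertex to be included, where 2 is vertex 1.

Grow the tree from 2 using Prim:
Step 1: cheapest edge leaving the tree is 2-3 (4); add 3.
Step 2: cheapest edge leaving the tree is 3-4 (8); add 4.
Step 3: cheapest edge leaving the tree is 1-3 (11); add 1.
Step 4: cheapest edge leaving the tree is 1-5 (14); add 5.
Step 5: cheapest edge leaving the tree is 5-6 (2); add 6.
Vertex order: 2, 3, 4, 1, 5, 6. The 4th vertex is 1.

1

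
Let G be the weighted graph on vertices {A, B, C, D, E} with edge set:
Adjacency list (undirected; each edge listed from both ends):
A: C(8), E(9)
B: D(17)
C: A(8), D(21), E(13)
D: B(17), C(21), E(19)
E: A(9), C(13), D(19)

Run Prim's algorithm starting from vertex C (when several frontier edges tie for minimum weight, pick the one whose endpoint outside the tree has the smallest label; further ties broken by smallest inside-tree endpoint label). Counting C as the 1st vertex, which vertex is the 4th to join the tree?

Prim, starting at C.
Step 1: frontier [A C 8, C E 13, C D 21] → take A C (8); add A.
Step 2: frontier [A E 9, C E 13, C D 21] → take A E (9); add E.
Step 3: frontier [C D 21, D E 19] → take D E (19); add D.
Step 4: frontier [B D 17] → take B D (17); add B.
Vertex order: C, A, E, D, B. The 4th vertex is D.

D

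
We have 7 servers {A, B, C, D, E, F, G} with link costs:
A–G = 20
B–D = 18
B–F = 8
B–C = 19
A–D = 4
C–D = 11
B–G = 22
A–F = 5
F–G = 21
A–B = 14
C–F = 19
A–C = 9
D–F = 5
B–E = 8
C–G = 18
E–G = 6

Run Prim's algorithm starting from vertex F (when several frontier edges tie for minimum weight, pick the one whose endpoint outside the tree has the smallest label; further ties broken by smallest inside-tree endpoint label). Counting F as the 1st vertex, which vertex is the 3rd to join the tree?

D

Grow the tree from F using Prim:
Step 1: cheapest edge leaving the tree is A–F (5); add A.
Step 2: cheapest edge leaving the tree is A–D (4); add D.
Step 3: cheapest edge leaving the tree is B–F (8); add B.
Step 4: cheapest edge leaving the tree is B–E (8); add E.
Step 5: cheapest edge leaving the tree is E–G (6); add G.
Step 6: cheapest edge leaving the tree is A–C (9); add C.
Vertex order: F, A, D, B, E, G, C. The 3rd vertex is D.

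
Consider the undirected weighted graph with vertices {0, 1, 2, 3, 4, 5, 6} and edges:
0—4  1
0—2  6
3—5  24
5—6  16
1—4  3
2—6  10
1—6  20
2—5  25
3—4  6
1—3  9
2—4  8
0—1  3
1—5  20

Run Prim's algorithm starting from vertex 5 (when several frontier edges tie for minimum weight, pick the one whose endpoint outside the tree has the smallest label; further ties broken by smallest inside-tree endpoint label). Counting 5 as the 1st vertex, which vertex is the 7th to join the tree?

Grow the tree from 5 using Prim:
Step 1: frontier [5—6 16, 1—5 20, 3—5 24, 2—5 25] → take 5—6 (16); add 6.
Step 2: frontier [1—5 20, 3—5 24, 2—5 25, 2—6 10, 1—6 20] → take 2—6 (10); add 2.
Step 3: frontier [0—2 6, 2—4 8, 1—5 20, 3—5 24, 1—6 20] → take 0—2 (6); add 0.
Step 4: frontier [0—4 1, 0—1 3, 2—4 8, 1—5 20, 3—5 24, 1—6 20] → take 0—4 (1); add 4.
Step 5: frontier [0—1 3, 1—4 3, 3—4 6, 1—5 20, 3—5 24, 1—6 20] → take 0—1 (3); add 1.
Step 6: frontier [1—3 9, 3—4 6, 3—5 24] → take 3—4 (6); add 3.
Vertex order: 5, 6, 2, 0, 4, 1, 3. The 7th vertex is 3.

3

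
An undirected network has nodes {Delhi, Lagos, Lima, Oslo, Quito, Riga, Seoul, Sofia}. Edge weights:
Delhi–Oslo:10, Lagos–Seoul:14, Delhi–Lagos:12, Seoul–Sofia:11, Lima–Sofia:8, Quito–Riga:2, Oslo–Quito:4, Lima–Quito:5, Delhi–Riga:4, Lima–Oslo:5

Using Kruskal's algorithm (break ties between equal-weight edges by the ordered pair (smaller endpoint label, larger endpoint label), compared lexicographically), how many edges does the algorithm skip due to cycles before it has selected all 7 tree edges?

2

Sort edges by weight, then run Kruskal:
Quito–Riga (2): add — endpoints in different components.
Delhi–Riga (4): add — endpoints in different components.
Oslo–Quito (4): add — endpoints in different components.
Lima–Oslo (5): add — endpoints in different components.
Lima–Quito (5): skip — Quito and Lima already connected.
Lima–Sofia (8): add — endpoints in different components.
Delhi–Oslo (10): skip — Oslo and Delhi already connected.
Seoul–Sofia (11): add — endpoints in different components.
Delhi–Lagos (12): add — endpoints in different components.
Edges rejected before the tree was complete: 2.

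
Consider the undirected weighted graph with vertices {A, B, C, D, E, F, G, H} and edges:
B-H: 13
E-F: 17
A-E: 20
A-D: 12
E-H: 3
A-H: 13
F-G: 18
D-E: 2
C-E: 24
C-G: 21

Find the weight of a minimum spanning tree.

Prim's algorithm from F:
Step 1: cheapest edge leaving the tree is E-F (17); add E.
Step 2: cheapest edge leaving the tree is D-E (2); add D.
Step 3: cheapest edge leaving the tree is E-H (3); add H.
Step 4: cheapest edge leaving the tree is A-D (12); add A.
Step 5: cheapest edge leaving the tree is B-H (13); add B.
Step 6: cheapest edge leaving the tree is F-G (18); add G.
Step 7: cheapest edge leaving the tree is C-G (21); add C.
MST edges: E-F, D-E, E-H, A-D, B-H, F-G, C-G; total weight 17+2+3+12+13+18+21 = 86.

86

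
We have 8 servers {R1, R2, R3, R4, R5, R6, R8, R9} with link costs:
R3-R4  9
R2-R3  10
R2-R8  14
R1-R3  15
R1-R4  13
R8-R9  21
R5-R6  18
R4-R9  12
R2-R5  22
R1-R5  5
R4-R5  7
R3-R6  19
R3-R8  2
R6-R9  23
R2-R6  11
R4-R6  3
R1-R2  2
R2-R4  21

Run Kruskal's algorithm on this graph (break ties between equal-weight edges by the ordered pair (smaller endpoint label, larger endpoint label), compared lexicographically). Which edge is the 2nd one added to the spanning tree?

Sort edges by weight, then run Kruskal:
R1-R2 (2): add — endpoints in different components.
R3-R8 (2): add — endpoints in different components.
R4-R6 (3): add — endpoints in different components.
R1-R5 (5): add — endpoints in different components.
R4-R5 (7): add — endpoints in different components.
R3-R4 (9): add — endpoints in different components.
R2-R3 (10): skip — R3 and R2 already connected.
R2-R6 (11): skip — R2 and R6 already connected.
R4-R9 (12): add — endpoints in different components.
The 2nd edge added is R3-R8.

R3-R8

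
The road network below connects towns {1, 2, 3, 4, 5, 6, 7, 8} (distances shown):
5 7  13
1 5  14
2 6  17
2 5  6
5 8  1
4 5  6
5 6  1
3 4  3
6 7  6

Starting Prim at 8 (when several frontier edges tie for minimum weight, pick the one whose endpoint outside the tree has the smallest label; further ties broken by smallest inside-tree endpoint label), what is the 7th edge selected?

1-5

Prim's algorithm from 8:
Step 1: cheapest edge leaving the tree is 5 8 (1); add 5.
Step 2: cheapest edge leaving the tree is 5 6 (1); add 6.
Step 3: cheapest edge leaving the tree is 2 5 (6); add 2.
Step 4: cheapest edge leaving the tree is 4 5 (6); add 4.
Step 5: cheapest edge leaving the tree is 3 4 (3); add 3.
Step 6: cheapest edge leaving the tree is 6 7 (6); add 7.
Step 7: cheapest edge leaving the tree is 1 5 (14); add 1.
The 7th edge added is 1 5.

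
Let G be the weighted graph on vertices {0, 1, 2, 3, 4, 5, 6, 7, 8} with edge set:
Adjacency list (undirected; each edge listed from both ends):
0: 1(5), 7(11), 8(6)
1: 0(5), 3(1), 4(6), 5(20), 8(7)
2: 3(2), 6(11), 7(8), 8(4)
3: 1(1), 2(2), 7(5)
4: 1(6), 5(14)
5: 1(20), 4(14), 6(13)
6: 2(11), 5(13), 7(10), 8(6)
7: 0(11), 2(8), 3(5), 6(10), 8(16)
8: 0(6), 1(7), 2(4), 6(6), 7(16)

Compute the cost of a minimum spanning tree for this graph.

42

Sort edges by weight, then run Kruskal:
1–3 (1): add — endpoints in different components.
2–3 (2): add — endpoints in different components.
2–8 (4): add — endpoints in different components.
0–1 (5): add — endpoints in different components.
3–7 (5): add — endpoints in different components.
0–8 (6): skip — 0 and 8 already connected.
1–4 (6): add — endpoints in different components.
6–8 (6): add — endpoints in different components.
1–8 (7): skip — 1 and 8 already connected.
2–7 (8): skip — 2 and 7 already connected.
6–7 (10): skip — 6 and 7 already connected.
0–7 (11): skip — 0 and 7 already connected.
2–6 (11): skip — 2 and 6 already connected.
5–6 (13): add — endpoints in different components.
MST edges: 1–3, 2–3, 2–8, 0–1, 3–7, 1–4, 6–8, 5–6; total weight 1+2+4+5+5+6+6+13 = 42.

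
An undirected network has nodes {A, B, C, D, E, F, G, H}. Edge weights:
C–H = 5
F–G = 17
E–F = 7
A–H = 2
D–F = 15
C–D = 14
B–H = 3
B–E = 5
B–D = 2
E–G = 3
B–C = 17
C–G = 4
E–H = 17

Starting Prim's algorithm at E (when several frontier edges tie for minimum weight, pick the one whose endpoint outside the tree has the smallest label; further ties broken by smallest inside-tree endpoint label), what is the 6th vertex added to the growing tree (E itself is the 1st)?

Prim's algorithm from E:
Step 1: cheapest edge leaving the tree is E–G (3); add G.
Step 2: cheapest edge leaving the tree is C–G (4); add C.
Step 3: cheapest edge leaving the tree is B–E (5); add B.
Step 4: cheapest edge leaving the tree is B–D (2); add D.
Step 5: cheapest edge leaving the tree is B–H (3); add H.
Step 6: cheapest edge leaving the tree is A–H (2); add A.
Step 7: cheapest edge leaving the tree is E–F (7); add F.
Vertex order: E, G, C, B, D, H, A, F. The 6th vertex is H.

H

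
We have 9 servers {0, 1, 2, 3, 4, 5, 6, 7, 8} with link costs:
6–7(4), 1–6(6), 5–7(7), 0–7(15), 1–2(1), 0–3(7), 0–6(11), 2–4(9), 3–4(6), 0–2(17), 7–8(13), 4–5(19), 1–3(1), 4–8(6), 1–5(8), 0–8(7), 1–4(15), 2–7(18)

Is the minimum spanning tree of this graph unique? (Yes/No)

Kruskal's algorithm — process edges by increasing weight (ties by edge label):
1–2 (1): add — endpoints in different components.
1–3 (1): add — endpoints in different components.
6–7 (4): add — endpoints in different components.
1–6 (6): add — endpoints in different components.
3–4 (6): add — endpoints in different components.
4–8 (6): add — endpoints in different components.
0–3 (7): add — endpoints in different components.
0–8 (7): skip — 0 and 8 already connected.
5–7 (7): add — endpoints in different components.
Non-tree edge 0–8 has weight 7, equal to the heaviest edge on its tree cycle — swapping gives another MST of the same weight. Not unique.

No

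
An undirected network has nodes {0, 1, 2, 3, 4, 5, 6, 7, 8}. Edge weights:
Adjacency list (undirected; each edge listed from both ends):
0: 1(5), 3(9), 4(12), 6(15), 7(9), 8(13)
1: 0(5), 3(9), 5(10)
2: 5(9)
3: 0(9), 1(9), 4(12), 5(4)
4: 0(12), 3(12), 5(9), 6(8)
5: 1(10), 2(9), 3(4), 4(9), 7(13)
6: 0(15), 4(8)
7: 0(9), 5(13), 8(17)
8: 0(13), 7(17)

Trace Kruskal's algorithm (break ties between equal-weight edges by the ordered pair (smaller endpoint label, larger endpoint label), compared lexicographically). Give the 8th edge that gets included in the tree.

Kruskal's algorithm — process edges by increasing weight (ties by edge label):
3-5 (4): add — endpoints in different components.
0-1 (5): add — endpoints in different components.
4-6 (8): add — endpoints in different components.
0-3 (9): add — endpoints in different components.
0-7 (9): add — endpoints in different components.
1-3 (9): skip — 1 and 3 already connected.
2-5 (9): add — endpoints in different components.
4-5 (9): add — endpoints in different components.
1-5 (10): skip — 1 and 5 already connected.
0-4 (12): skip — 0 and 4 already connected.
3-4 (12): skip — 3 and 4 already connected.
0-8 (13): add — endpoints in different components.
The 8th edge added is 0-8.

0-8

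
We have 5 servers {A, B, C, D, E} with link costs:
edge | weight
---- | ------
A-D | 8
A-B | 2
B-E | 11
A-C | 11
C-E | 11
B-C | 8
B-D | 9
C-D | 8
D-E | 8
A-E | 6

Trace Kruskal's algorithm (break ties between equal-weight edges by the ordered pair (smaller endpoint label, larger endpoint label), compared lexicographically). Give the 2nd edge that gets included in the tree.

A-E

Sort edges by weight, then run Kruskal:
A-B (2): add. Components now {A,B} {C} {D} {E}
A-E (6): add. Components now {A,B,E} {C} {D}
A-D (8): add. Components now {A,B,D,E} {C}
B-C (8): add. Components now {A,B,C,D,E}
The 2nd edge added is A-E.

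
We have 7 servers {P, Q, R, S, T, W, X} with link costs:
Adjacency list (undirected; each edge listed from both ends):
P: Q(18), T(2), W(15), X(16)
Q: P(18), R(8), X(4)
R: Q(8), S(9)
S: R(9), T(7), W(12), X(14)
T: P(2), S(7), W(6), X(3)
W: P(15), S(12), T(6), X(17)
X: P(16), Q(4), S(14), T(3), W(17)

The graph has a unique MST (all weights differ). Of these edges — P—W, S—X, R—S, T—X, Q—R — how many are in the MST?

2

Kruskal's algorithm — process edges by increasing weight (ties by edge label):
P—T (2): add — endpoints in different components.
T—X (3): add — endpoints in different components.
Q—X (4): add — endpoints in different components.
T—W (6): add — endpoints in different components.
S—T (7): add — endpoints in different components.
Q—R (8): add — endpoints in different components.
MST edge set: {P—T, T—X, Q—X, T—W, S—T, Q—R}.
Of the listed edges, {T—X, Q—R} are in the MST → 2.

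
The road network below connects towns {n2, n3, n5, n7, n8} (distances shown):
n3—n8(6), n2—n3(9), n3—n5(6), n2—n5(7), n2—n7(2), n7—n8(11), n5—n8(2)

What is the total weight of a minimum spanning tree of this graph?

Sort edges by weight, then run Kruskal:
n2—n7 (2): add — endpoints in different components.
n5—n8 (2): add — endpoints in different components.
n3—n5 (6): add — endpoints in different components.
n3—n8 (6): skip — n8 and n3 already connected.
n2—n5 (7): add — endpoints in different components.
MST edges: n2—n7, n5—n8, n3—n5, n2—n5; total weight 2+2+6+7 = 17.

17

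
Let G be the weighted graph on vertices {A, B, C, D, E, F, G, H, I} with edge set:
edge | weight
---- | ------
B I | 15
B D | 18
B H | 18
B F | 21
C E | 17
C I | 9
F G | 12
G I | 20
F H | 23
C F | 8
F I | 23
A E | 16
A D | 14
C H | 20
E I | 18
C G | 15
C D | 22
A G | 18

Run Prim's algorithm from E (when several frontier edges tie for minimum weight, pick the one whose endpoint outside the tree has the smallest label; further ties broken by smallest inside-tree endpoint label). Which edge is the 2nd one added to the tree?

Prim, starting at E.
Step 1: cheapest edge leaving the tree is A E (16); add A.
Step 2: cheapest edge leaving the tree is A D (14); add D.
Step 3: cheapest edge leaving the tree is C E (17); add C.
Step 4: cheapest edge leaving the tree is C F (8); add F.
Step 5: cheapest edge leaving the tree is C I (9); add I.
Step 6: cheapest edge leaving the tree is F G (12); add G.
Step 7: cheapest edge leaving the tree is B I (15); add B.
Step 8: cheapest edge leaving the tree is B H (18); add H.
The 2nd edge added is A D.

A-D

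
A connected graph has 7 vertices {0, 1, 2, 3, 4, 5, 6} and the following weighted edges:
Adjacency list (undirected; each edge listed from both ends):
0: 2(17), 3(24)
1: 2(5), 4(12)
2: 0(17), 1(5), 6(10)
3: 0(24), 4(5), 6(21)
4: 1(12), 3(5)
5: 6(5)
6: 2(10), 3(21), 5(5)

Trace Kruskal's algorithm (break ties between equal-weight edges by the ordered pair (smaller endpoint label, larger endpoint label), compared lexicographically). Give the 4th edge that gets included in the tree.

2-6

Sort edges by weight, then run Kruskal:
1 2 (5): add — endpoints in different components.
3 4 (5): add — endpoints in different components.
5 6 (5): add — endpoints in different components.
2 6 (10): add — endpoints in different components.
1 4 (12): add — endpoints in different components.
0 2 (17): add — endpoints in different components.
The 4th edge added is 2 6.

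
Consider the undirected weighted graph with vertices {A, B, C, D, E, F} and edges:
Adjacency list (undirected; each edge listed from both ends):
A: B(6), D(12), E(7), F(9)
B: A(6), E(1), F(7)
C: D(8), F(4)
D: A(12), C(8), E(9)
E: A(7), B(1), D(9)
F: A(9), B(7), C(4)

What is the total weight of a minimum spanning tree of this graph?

26

Grow the tree from D using Prim:
Step 1: cheapest edge leaving the tree is C-D (8); add C.
Step 2: cheapest edge leaving the tree is C-F (4); add F.
Step 3: cheapest edge leaving the tree is B-F (7); add B.
Step 4: cheapest edge leaving the tree is B-E (1); add E.
Step 5: cheapest edge leaving the tree is A-B (6); add A.
MST edges: C-D, C-F, B-F, B-E, A-B; total weight 8+4+7+1+6 = 26.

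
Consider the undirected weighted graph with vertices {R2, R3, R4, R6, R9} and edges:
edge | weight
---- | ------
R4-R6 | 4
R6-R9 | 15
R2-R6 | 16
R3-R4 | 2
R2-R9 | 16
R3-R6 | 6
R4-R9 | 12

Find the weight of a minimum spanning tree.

Prim's algorithm from R9:
Step 1: frontier [R4-R9 12, R6-R9 15, R2-R9 16] → take R4-R9 (12); add R4.
Step 2: frontier [R3-R4 2, R4-R6 4, R6-R9 15, R2-R9 16] → take R3-R4 (2); add R3.
Step 3: frontier [R3-R6 6, R4-R6 4, R6-R9 15, R2-R9 16] → take R4-R6 (4); add R6.
Step 4: frontier [R2-R6 16, R2-R9 16] → take R2-R6 (16); add R2.
MST edges: R4-R9, R3-R4, R4-R6, R2-R6; total weight 12+2+4+16 = 34.

34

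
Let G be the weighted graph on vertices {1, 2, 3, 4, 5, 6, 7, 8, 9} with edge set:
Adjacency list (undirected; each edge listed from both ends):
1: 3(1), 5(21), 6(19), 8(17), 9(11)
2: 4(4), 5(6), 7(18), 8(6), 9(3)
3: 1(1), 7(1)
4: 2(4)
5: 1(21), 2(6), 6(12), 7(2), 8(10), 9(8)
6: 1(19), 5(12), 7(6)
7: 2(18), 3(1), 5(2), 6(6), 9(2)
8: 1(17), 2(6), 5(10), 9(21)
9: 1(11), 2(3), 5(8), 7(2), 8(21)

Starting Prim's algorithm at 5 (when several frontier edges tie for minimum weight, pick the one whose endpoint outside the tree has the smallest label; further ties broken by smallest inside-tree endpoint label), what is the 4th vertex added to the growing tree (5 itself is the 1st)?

Prim, starting at 5.
Step 1: cheapest edge leaving the tree is 5 7 (2); add 7.
Step 2: cheapest edge leaving the tree is 3 7 (1); add 3.
Step 3: cheapest edge leaving the tree is 1 3 (1); add 1.
Step 4: cheapest edge leaving the tree is 7 9 (2); add 9.
Step 5: cheapest edge leaving the tree is 2 9 (3); add 2.
Step 6: cheapest edge leaving the tree is 2 4 (4); add 4.
Step 7: cheapest edge leaving the tree is 6 7 (6); add 6.
Step 8: cheapest edge leaving the tree is 2 8 (6); add 8.
Vertex order: 5, 7, 3, 1, 9, 2, 4, 6, 8. The 4th vertex is 1.

1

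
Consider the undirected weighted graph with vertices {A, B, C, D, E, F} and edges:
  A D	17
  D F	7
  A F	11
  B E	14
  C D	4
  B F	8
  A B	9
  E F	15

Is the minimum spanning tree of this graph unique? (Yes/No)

Yes

Sort edges by weight, then run Kruskal:
C D (4): add — endpoints in different components.
D F (7): add — endpoints in different components.
B F (8): add — endpoints in different components.
A B (9): add — endpoints in different components.
A F (11): skip — A and F already connected.
B E (14): add — endpoints in different components.
Every non-tree edge has weight strictly greater than the heaviest edge on the tree path between its endpoints, so the MST is unique.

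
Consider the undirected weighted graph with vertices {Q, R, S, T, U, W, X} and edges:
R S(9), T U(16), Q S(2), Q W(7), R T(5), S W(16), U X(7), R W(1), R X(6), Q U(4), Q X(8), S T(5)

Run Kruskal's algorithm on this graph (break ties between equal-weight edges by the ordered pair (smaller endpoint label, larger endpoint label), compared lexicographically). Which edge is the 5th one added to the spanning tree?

Kruskal: consider edges lightest-first.
R W (1): add. Components now {T} {U} {S} {R,W} {X} {Q}
Q S (2): add. Components now {T} {U} {Q,S} {R,W} {X}
Q U (4): add. Components now {T} {Q,S,U} {R,W} {X}
R T (5): add. Components now {R,T,W} {Q,S,U} {X}
S T (5): add. Components now {Q,R,S,T,U,W} {X}
R X (6): add. Components now {Q,R,S,T,U,W,X}
The 5th edge added is S T.

S-T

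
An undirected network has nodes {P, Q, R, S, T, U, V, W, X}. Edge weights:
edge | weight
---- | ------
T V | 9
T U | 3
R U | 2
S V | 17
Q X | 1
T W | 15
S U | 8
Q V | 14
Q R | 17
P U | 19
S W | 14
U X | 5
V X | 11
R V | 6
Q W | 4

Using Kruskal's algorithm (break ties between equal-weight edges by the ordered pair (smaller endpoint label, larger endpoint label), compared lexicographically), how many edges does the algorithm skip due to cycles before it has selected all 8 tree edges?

7

Sort edges by weight, then run Kruskal:
Q X (1): add — endpoints in different components.
R U (2): add — endpoints in different components.
T U (3): add — endpoints in different components.
Q W (4): add — endpoints in different components.
U X (5): add — endpoints in different components.
R V (6): add — endpoints in different components.
S U (8): add — endpoints in different components.
T V (9): skip — T and V already connected.
V X (11): skip — V and X already connected.
Q V (14): skip — Q and V already connected.
S W (14): skip — W and S already connected.
T W (15): skip — T and W already connected.
Q R (17): skip — Q and R already connected.
S V (17): skip — V and S already connected.
P U (19): add — endpoints in different components.
Edges rejected before the tree was complete: 7.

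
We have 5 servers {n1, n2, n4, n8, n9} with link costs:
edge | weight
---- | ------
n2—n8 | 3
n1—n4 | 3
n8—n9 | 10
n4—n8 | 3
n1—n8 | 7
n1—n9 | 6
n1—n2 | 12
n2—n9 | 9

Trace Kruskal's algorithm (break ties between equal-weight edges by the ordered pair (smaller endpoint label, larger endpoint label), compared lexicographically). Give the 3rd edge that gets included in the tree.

n4-n8

Kruskal: consider edges lightest-first.
n1—n4 (3): add — endpoints in different components.
n2—n8 (3): add — endpoints in different components.
n4—n8 (3): add — endpoints in different components.
n1—n9 (6): add — endpoints in different components.
The 3rd edge added is n4—n8.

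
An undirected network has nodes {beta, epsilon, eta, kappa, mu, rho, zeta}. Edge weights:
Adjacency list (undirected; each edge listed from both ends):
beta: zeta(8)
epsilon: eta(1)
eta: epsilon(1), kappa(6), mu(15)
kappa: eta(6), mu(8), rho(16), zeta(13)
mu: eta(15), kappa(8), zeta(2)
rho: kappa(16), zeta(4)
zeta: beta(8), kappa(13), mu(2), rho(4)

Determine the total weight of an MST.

29

Kruskal: consider edges lightest-first.
epsilon eta (1): add — endpoints in different components.
mu zeta (2): add — endpoints in different components.
rho zeta (4): add — endpoints in different components.
eta kappa (6): add — endpoints in different components.
beta zeta (8): add — endpoints in different components.
kappa mu (8): add — endpoints in different components.
MST edges: epsilon eta, mu zeta, rho zeta, eta kappa, beta zeta, kappa mu; total weight 1+2+4+6+8+8 = 29.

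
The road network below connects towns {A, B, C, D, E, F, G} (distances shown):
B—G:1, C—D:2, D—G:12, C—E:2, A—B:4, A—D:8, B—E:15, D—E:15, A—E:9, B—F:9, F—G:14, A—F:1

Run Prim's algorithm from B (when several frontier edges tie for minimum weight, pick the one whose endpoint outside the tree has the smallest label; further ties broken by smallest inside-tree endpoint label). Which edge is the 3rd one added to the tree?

Grow the tree from B using Prim:
Step 1: frontier [B—G 1, A—B 4, B—F 9, B—E 15] → take B—G (1); add G.
Step 2: frontier [A—B 4, B—F 9, B—E 15, D—G 12, F—G 14] → take A—B (4); add A.
Step 3: frontier [A—F 1, A—D 8, A—E 9, B—F 9, B—E 15, D—G 12, F—G 14] → take A—F (1); add F.
Step 4: frontier [A—D 8, A—E 9, B—E 15, D—G 12] → take A—D (8); add D.
Step 5: frontier [A—E 9, B—E 15, C—D 2, D—E 15] → take C—D (2); add C.
Step 6: frontier [A—E 9, B—E 15, C—E 2, D—E 15] → take C—E (2); add E.
The 3rd edge added is A—F.

A-F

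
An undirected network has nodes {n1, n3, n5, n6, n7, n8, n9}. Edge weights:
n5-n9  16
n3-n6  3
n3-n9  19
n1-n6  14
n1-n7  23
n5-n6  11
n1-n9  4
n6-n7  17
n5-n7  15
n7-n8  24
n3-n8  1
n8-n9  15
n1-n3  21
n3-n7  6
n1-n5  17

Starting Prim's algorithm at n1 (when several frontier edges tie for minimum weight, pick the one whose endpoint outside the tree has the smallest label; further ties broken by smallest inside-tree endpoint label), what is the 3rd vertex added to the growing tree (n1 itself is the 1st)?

Prim, starting at n1.
Step 1: cheapest edge leaving the tree is n1-n9 (4); add n9.
Step 2: cheapest edge leaving the tree is n1-n6 (14); add n6.
Step 3: cheapest edge leaving the tree is n3-n6 (3); add n3.
Step 4: cheapest edge leaving the tree is n3-n8 (1); add n8.
Step 5: cheapest edge leaving the tree is n3-n7 (6); add n7.
Step 6: cheapest edge leaving the tree is n5-n6 (11); add n5.
Vertex order: n1, n9, n6, n3, n8, n7, n5. The 3rd vertex is n6.

n6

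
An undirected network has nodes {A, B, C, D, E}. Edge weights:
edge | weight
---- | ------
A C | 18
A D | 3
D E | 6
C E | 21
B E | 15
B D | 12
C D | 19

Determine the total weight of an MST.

Kruskal: consider edges lightest-first.
A D (3): add. Components now {A,D} {B} {C} {E}
D E (6): add. Components now {A,D,E} {B} {C}
B D (12): add. Components now {A,B,D,E} {C}
B E (15): skip — B and E already connected.
A C (18): add. Components now {A,B,C,D,E}
MST edges: A D, D E, B D, A C; total weight 3+6+12+18 = 39.

39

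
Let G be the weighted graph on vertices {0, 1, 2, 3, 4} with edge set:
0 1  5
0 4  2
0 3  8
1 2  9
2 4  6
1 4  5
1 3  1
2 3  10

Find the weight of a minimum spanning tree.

Prim's algorithm from 1:
Step 1: cheapest edge leaving the tree is 1 3 (1); add 3.
Step 2: cheapest edge leaving the tree is 0 1 (5); add 0.
Step 3: cheapest edge leaving the tree is 0 4 (2); add 4.
Step 4: cheapest edge leaving the tree is 2 4 (6); add 2.
MST edges: 1 3, 0 1, 0 4, 2 4; total weight 1+5+2+6 = 14.

14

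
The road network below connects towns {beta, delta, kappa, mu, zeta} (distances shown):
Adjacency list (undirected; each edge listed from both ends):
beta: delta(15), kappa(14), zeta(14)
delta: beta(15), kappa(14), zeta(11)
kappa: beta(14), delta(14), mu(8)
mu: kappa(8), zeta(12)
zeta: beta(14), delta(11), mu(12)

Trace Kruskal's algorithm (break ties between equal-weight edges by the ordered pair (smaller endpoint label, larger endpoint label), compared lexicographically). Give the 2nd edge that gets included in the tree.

delta-zeta

Kruskal's algorithm — process edges by increasing weight (ties by edge label):
kappa–mu (8): add — endpoints in different components.
delta–zeta (11): add — endpoints in different components.
mu–zeta (12): add — endpoints in different components.
beta–kappa (14): add — endpoints in different components.
The 2nd edge added is delta–zeta.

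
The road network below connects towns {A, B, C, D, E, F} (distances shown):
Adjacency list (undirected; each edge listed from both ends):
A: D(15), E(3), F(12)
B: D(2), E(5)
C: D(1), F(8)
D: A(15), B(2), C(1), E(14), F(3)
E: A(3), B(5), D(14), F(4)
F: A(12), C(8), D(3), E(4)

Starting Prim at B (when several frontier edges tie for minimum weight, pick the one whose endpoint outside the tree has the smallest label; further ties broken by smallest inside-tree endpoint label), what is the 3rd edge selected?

Prim, starting at B.
Step 1: frontier [B D 2, B E 5] → take B D (2); add D.
Step 2: frontier [B E 5, C D 1, D F 3, D E 14, A D 15] → take C D (1); add C.
Step 3: frontier [B E 5, C F 8, D F 3, D E 14, A D 15] → take D F (3); add F.
Step 4: frontier [B E 5, D E 14, A D 15, E F 4, A F 12] → take E F (4); add E.
Step 5: frontier [A D 15, A E 3, A F 12] → take A E (3); add A.
The 3rd edge added is D F.

D-F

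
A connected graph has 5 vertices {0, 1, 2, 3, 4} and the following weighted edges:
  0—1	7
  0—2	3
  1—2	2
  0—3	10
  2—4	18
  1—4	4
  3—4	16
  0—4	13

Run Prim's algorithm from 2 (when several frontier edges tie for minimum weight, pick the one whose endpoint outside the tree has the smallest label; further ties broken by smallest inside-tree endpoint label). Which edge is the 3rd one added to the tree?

Grow the tree from 2 using Prim:
Step 1: cheapest edge leaving the tree is 1—2 (2); add 1.
Step 2: cheapest edge leaving the tree is 0—2 (3); add 0.
Step 3: cheapest edge leaving the tree is 1—4 (4); add 4.
Step 4: cheapest edge leaving the tree is 0—3 (10); add 3.
The 3rd edge added is 1—4.

1-4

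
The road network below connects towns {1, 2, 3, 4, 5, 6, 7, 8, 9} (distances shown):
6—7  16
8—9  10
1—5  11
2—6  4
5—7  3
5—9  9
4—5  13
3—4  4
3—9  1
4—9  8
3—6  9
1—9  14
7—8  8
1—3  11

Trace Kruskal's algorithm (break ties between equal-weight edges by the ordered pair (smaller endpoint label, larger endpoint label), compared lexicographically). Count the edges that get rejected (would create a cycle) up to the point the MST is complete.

2

Sort edges by weight, then run Kruskal:
3—9 (1): add — endpoints in different components.
5—7 (3): add — endpoints in different components.
2—6 (4): add — endpoints in different components.
3—4 (4): add — endpoints in different components.
4—9 (8): skip — 4 and 9 already connected.
7—8 (8): add — endpoints in different components.
3—6 (9): add — endpoints in different components.
5—9 (9): add — endpoints in different components.
8—9 (10): skip — 8 and 9 already connected.
1—3 (11): add — endpoints in different components.
Edges rejected before the tree was complete: 2.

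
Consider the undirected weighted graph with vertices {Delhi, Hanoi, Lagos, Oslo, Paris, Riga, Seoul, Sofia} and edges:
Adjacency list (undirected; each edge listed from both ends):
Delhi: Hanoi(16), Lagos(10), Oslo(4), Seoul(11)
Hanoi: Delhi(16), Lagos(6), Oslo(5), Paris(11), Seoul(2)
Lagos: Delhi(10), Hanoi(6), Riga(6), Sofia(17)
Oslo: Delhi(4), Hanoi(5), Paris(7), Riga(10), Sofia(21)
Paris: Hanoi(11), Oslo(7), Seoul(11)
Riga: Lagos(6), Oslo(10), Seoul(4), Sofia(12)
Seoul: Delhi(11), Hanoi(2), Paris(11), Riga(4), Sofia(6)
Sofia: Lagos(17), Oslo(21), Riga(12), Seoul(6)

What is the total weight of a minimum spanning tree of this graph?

34

Kruskal's algorithm — process edges by increasing weight (ties by edge label):
Hanoi—Seoul (2): add — endpoints in different components.
Delhi—Oslo (4): add — endpoints in different components.
Riga—Seoul (4): add — endpoints in different components.
Hanoi—Oslo (5): add — endpoints in different components.
Hanoi—Lagos (6): add — endpoints in different components.
Lagos—Riga (6): skip — Riga and Lagos already connected.
Seoul—Sofia (6): add — endpoints in different components.
Oslo—Paris (7): add — endpoints in different components.
MST edges: Hanoi—Seoul, Delhi—Oslo, Riga—Seoul, Hanoi—Oslo, Hanoi—Lagos, Seoul—Sofia, Oslo—Paris; total weight 2+4+4+5+6+6+7 = 34.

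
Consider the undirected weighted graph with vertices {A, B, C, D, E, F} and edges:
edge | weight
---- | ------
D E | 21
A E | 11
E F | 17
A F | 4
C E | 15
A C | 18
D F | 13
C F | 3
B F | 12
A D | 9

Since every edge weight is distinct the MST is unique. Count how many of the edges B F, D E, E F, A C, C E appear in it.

Kruskal's algorithm — process edges by increasing weight (ties by edge label):
C F (3): add — endpoints in different components.
A F (4): add — endpoints in different components.
A D (9): add — endpoints in different components.
A E (11): add — endpoints in different components.
B F (12): add — endpoints in different components.
MST edge set: {C F, A F, A D, A E, B F}.
Of the listed edges, {B F} are in the MST → 1.

1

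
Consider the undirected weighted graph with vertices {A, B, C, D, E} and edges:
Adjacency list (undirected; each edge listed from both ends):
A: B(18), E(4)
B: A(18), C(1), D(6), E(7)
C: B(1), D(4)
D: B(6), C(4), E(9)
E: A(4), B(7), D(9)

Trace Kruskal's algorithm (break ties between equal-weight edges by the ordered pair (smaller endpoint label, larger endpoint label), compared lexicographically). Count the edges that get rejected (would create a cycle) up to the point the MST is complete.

Kruskal's algorithm — process edges by increasing weight (ties by edge label):
B–C (1): add. Components now {A} {B,C} {D} {E}
A–E (4): add. Components now {A,E} {B,C} {D}
C–D (4): add. Components now {A,E} {B,C,D}
B–D (6): skip — B and D already connected.
B–E (7): add. Components now {A,B,C,D,E}
Edges rejected before the tree was complete: 1.

1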